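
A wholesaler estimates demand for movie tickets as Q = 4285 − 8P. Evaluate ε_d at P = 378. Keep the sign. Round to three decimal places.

-2.398

At P = 378, Q = 1261.
dQ/dP = −8.
ε = (dQ/dP)(P/Q) = (-8)(378/1261).
|ε| > 1, so demand is elastic at this price.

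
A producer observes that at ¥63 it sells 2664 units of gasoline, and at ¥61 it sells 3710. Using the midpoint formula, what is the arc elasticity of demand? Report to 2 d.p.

-10.17

ΔQ = 3710 − 2664 = 1046; ΔP = 61 − 63 = -2.
Midpoints: P̄ = 62.00, Q̄ = 3187.0.
ε = (ΔQ/ΔP)(P̄/Q̄) = (1046/-2)(62.00/3187.0).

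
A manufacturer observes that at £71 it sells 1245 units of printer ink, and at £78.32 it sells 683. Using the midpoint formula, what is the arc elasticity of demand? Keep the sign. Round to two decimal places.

-5.95

ΔQ = 683 − 1245 = -562; ΔP = 78.32 − 71 = 7.32.
Midpoints: P̄ = 74.66, Q̄ = 964.0.
ε = (ΔQ/ΔP)(P̄/Q̄) = (-562/7.32)(74.66/964.0).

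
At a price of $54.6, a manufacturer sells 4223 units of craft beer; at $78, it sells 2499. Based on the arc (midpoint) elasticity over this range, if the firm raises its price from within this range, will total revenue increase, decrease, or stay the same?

decrease

Arc ε = (-1724/23.4)(66.30/3361.0) ≈ -1.453.
|ε| = 1.45 > 1, so demand is elastic. A price rise therefore reduces total revenue.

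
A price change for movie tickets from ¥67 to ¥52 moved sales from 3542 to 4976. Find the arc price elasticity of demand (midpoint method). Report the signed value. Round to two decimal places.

ΔQ = 4976 − 3542 = 1434; ΔP = 52 − 67 = -15.
Midpoints: P̄ = 59.50, Q̄ = 4259.0.
ε = (ΔQ/ΔP)(P̄/Q̄) = (1434/-15)(59.50/4259.0).

-1.34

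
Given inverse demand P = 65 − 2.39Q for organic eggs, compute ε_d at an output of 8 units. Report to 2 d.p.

At Q = 8, P = 65 − 2.39(8) = 45.88.
dP/dQ = −2.39, so dQ/dP = 1/(−2.39) = -0.418.
ε = (dQ/dP)(P/Q) = (-0.418)(45.88/8).

-2.40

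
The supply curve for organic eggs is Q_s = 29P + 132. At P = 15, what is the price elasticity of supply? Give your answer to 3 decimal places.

At P = 15, Q_s = 567.
dQ_s/dP = 29.
ε_s = (dQ_s/dP)(P/Q_s) = (29)(15/567).

0.767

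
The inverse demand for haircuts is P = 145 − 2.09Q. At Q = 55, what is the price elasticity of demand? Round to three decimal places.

-0.261

At Q = 55, P = 145 − 2.09(55) = 30.05.
dP/dQ = −2.09, so dQ/dP = 1/(−2.09) = -0.478.
ε = (dQ/dP)(P/Q) = (-0.478)(30.05/55).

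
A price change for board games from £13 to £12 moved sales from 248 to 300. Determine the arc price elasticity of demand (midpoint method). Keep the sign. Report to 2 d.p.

-2.37

ΔQ = 300 − 248 = 52; ΔP = 12 − 13 = -1.
Midpoints: P̄ = 12.50, Q̄ = 274.0.
ε = (ΔQ/ΔP)(P̄/Q̄) = (52/-1)(12.50/274.0).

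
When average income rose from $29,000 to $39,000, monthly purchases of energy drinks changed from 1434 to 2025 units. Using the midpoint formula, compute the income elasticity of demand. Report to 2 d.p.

ΔQ = 591, ΔI = 10000. Midpoints: Ī = 34,000, Q̄ = 1729.5.
ε_I = (ΔQ/ΔI)(Ī/Q̄) = (591/10000)(34000/1729.5).

1.16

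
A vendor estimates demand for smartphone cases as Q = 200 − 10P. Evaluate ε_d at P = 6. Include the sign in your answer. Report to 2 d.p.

At P = 6, Q = 140.
dQ/dP = −10.
ε = (dQ/dP)(P/Q) = (-10)(6/140).

-0.43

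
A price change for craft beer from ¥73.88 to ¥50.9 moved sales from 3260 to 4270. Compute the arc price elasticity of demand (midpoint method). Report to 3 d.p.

-0.728

ΔQ = 4270 − 3260 = 1010; ΔP = 50.9 − 73.88 = -22.98.
Midpoints: P̄ = 62.39, Q̄ = 3765.0.
ε = (ΔQ/ΔP)(P̄/Q̄) = (1010/-22.98)(62.39/3765.0).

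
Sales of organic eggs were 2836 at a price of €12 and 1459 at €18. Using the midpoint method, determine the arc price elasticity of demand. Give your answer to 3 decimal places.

ΔQ = 1459 − 2836 = -1377; ΔP = 18 − 12 = 6.
Midpoints: P̄ = 15.00, Q̄ = 2147.5.
ε = (ΔQ/ΔP)(P̄/Q̄) = (-1377/6)(15.00/2147.5).

-1.603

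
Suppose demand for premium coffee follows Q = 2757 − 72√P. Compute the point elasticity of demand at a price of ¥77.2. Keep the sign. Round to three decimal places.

-0.149

At P = 77.2, Q = 2124.383.
dQ/dP = −72/(2√P) = -4.097.
ε = (dQ/dP)(P/Q) = (-4.097)(77.2/2124.383).
|ε| < 1, so demand is inelastic at this price.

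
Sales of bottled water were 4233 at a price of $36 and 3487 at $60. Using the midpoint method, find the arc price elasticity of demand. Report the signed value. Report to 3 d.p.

-0.387

ΔQ = 3487 − 4233 = -746; ΔP = 60 − 36 = 24.
Midpoints: P̄ = 48.00, Q̄ = 3860.0.
ε = (ΔQ/ΔP)(P̄/Q̄) = (-746/24)(48.00/3860.0).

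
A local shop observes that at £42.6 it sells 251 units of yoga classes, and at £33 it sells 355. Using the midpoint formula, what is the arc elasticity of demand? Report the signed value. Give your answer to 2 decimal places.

-1.35

ΔQ = 355 − 251 = 104; ΔP = 33 − 42.6 = -9.6.
Midpoints: P̄ = 37.80, Q̄ = 303.0.
ε = (ΔQ/ΔP)(P̄/Q̄) = (104/-9.6)(37.80/303.0).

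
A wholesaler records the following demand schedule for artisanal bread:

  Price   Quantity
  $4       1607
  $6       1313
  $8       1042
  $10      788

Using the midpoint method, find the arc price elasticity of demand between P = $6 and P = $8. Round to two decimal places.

-0.81

At P = 6, Q = 1313; at P = 8, Q = 1042.
ΔQ = -271, ΔP = 2. Midpoints: P̄ = 7.00, Q̄ = 1177.5.
ε = (ΔQ/ΔP)(P̄/Q̄) = (-271/2)(7.00/1177.5).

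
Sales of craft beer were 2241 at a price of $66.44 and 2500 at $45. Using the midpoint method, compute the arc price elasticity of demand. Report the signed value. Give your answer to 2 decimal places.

ΔQ = 2500 − 2241 = 259; ΔP = 45 − 66.44 = -21.44.
Midpoints: P̄ = 55.72, Q̄ = 2370.5.
ε = (ΔQ/ΔP)(P̄/Q̄) = (259/-21.44)(55.72/2370.5).

-0.28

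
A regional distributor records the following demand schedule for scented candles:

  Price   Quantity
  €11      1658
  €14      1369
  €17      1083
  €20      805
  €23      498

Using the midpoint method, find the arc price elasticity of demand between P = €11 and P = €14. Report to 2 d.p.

At P = 11, Q = 1658; at P = 14, Q = 1369.
ΔQ = -289, ΔP = 3. Midpoints: P̄ = 12.50, Q̄ = 1513.5.
ε = (ΔQ/ΔP)(P̄/Q̄) = (-289/3)(12.50/1513.5).

-0.80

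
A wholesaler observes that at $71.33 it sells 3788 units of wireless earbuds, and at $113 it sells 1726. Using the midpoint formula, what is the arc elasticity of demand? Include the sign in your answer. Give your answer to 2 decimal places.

-1.65

ΔQ = 1726 − 3788 = -2062; ΔP = 113 − 71.33 = 41.67.
Midpoints: P̄ = 92.16, Q̄ = 2757.0.
ε = (ΔQ/ΔP)(P̄/Q̄) = (-2062/41.67)(92.16/2757.0).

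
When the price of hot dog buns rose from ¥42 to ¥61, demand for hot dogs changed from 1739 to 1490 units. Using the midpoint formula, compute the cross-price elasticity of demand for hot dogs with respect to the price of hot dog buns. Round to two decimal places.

ΔQ_x = 1490 − 1739 = -249; ΔP_y = 61 − 42 = 19.
Midpoints: P̄_y = 51.50, Q̄_x = 1614.5.
ε_xy = (ΔQ_x/ΔP_y)(P̄_y/Q̄_x) = (-249/19)(51.50/1614.5).

-0.42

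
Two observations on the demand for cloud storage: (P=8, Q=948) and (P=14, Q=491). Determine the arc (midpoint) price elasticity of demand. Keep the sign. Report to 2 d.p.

ΔQ = 491 − 948 = -457; ΔP = 14 − 8 = 6.
Midpoints: P̄ = 11.00, Q̄ = 719.5.
ε = (ΔQ/ΔP)(P̄/Q̄) = (-457/6)(11.00/719.5).

-1.16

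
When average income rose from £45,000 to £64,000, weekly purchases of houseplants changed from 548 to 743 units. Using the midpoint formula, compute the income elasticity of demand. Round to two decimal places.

0.87

ΔQ = 195, ΔI = 19000. Midpoints: Ī = 54,500, Q̄ = 645.5.
ε_I = (ΔQ/ΔI)(Ī/Q̄) = (195/19000)(54500/645.5).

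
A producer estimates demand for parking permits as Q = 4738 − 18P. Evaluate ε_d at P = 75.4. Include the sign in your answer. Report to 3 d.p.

At P = 75.4, Q = 3380.800.
dQ/dP = −18.
ε = (dQ/dP)(P/Q) = (-18)(75.4/3380.800).
|ε| < 1, so demand is inelastic at this price.

-0.401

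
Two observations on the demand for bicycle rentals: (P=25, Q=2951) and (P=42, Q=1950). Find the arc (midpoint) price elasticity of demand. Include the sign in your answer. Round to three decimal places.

-0.805

ΔQ = 1950 − 2951 = -1001; ΔP = 42 − 25 = 17.
Midpoints: P̄ = 33.50, Q̄ = 2450.5.
ε = (ΔQ/ΔP)(P̄/Q̄) = (-1001/17)(33.50/2450.5).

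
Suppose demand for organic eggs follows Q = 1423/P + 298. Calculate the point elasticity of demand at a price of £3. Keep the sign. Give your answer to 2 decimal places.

At P = 3, Q = 772.333.
dQ/dP = −1423/P² = -158.111.
ε = (dQ/dP)(P/Q) = (-158.111)(3/772.333).
|ε| < 1, so demand is inelastic at this price.

-0.61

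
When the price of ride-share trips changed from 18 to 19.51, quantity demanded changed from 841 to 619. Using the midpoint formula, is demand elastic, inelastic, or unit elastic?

Arc ε ≈ -3.777.
|ε| = 3.78 > 1.

elastic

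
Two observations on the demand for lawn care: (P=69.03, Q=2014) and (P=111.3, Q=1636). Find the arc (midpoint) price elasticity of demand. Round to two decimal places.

-0.44

ΔQ = 1636 − 2014 = -378; ΔP = 111.3 − 69.03 = 42.27.
Midpoints: P̄ = 90.16, Q̄ = 1825.0.
ε = (ΔQ/ΔP)(P̄/Q̄) = (-378/42.27)(90.16/1825.0).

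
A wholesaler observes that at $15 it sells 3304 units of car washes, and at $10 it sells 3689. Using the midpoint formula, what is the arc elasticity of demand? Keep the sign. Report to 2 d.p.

-0.28

ΔQ = 3689 − 3304 = 385; ΔP = 10 − 15 = -5.
Midpoints: P̄ = 12.50, Q̄ = 3496.5.
ε = (ΔQ/ΔP)(P̄/Q̄) = (385/-5)(12.50/3496.5).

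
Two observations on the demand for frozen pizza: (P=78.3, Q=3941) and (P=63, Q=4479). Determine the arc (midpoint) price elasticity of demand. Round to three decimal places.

-0.590

ΔQ = 4479 − 3941 = 538; ΔP = 63 − 78.3 = -15.3.
Midpoints: P̄ = 70.65, Q̄ = 4210.0.
ε = (ΔQ/ΔP)(P̄/Q̄) = (538/-15.3)(70.65/4210.0).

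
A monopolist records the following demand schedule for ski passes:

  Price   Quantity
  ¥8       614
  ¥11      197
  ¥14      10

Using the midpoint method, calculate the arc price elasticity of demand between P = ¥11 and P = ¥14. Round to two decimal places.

At P = 11, Q = 197; at P = 14, Q = 10.
ΔQ = -187, ΔP = 3. Midpoints: P̄ = 12.50, Q̄ = 103.5.
ε = (ΔQ/ΔP)(P̄/Q̄) = (-187/3)(12.50/103.5).

-7.53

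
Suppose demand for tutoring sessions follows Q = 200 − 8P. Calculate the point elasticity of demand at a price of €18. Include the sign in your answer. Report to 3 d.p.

-2.571

At P = 18, Q = 56.
dQ/dP = −8.
ε = (dQ/dP)(P/Q) = (-8)(18/56).
|ε| > 1, so demand is elastic at this price.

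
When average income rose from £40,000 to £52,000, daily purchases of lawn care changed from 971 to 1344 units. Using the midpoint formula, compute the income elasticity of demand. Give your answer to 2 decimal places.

ΔQ = 373, ΔI = 12000. Midpoints: Ī = 46,000, Q̄ = 1157.5.
ε_I = (ΔQ/ΔI)(Ī/Q̄) = (373/12000)(46000/1157.5).

1.24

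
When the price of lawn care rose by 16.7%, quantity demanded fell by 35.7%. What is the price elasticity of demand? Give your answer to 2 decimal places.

ε = %ΔQ / %ΔP = (-35.7)/(16.7) = -2.138.

-2.14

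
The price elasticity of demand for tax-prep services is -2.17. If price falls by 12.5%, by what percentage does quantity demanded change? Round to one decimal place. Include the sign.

27.1%

%ΔQ ≈ ε × %ΔP = (-2.17)(-12.5%) = 27.12%.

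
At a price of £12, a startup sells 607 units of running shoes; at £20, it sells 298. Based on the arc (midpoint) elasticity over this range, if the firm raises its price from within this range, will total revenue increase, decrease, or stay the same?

Arc ε = (-309/8)(16.00/452.5) ≈ -1.366.
|ε| = 1.37 > 1, so demand is elastic. A price rise therefore reduces total revenue.

decrease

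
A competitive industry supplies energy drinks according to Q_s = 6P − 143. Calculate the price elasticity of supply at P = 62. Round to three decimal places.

At P = 62, Q_s = 229.
dQ_s/dP = 6.
ε_s = (dQ_s/dP)(P/Q_s) = (6)(62/229).

1.624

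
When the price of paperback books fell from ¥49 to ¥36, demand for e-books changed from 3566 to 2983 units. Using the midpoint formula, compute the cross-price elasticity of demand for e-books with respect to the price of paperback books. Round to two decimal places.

0.58

ΔQ_x = 2983 − 3566 = -583; ΔP_y = 36 − 49 = -13.
Midpoints: P̄_y = 42.50, Q̄_x = 3274.5.
ε_xy = (ΔQ_x/ΔP_y)(P̄_y/Q̄_x) = (-583/-13)(42.50/3274.5).
ε_xy > 0, so the goods are substitutes.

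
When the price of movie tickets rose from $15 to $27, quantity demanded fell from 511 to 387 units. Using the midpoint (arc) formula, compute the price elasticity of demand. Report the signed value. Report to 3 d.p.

-0.483

ΔQ = 387 − 511 = -124; ΔP = 27 − 15 = 12.
Midpoints: P̄ = 21.00, Q̄ = 449.0.
ε = (ΔQ/ΔP)(P̄/Q̄) = (-124/12)(21.00/449.0).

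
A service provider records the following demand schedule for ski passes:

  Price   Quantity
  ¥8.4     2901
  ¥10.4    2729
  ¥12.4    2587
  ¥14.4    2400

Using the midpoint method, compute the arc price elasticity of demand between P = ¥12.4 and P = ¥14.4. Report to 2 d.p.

-0.50

At P = 12.4, Q = 2587; at P = 14.4, Q = 2400.
ΔQ = -187, ΔP = 2.0. Midpoints: P̄ = 13.40, Q̄ = 2493.5.
ε = (ΔQ/ΔP)(P̄/Q̄) = (-187/2.0)(13.40/2493.5).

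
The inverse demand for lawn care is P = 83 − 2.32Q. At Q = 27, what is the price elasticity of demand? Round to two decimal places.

At Q = 27, P = 83 − 2.32(27) = 20.36.
dP/dQ = −2.32, so dQ/dP = 1/(−2.32) = -0.431.
ε = (dQ/dP)(P/Q) = (-0.431)(20.36/27).

-0.33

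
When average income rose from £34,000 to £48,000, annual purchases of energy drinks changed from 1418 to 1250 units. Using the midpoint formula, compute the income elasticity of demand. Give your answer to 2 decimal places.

-0.37

ΔQ = -168, ΔI = 14000. Midpoints: Ī = 41,000, Q̄ = 1334.0.
ε_I = (ΔQ/ΔI)(Ī/Q̄) = (-168/14000)(41000/1334.0).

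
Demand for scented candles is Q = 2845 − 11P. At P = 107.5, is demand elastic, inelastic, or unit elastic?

Q = 1662.500, dQ/dP = -11.
ε = (dQ/dP)(P/Q) ≈ -0.711.
|ε| = 0.71 < 1.

inelastic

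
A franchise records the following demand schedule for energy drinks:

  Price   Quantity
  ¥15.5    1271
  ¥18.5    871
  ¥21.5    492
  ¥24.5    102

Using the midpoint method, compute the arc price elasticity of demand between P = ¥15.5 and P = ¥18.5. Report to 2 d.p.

-2.12

At P = 15.5, Q = 1271; at P = 18.5, Q = 871.
ΔQ = -400, ΔP = 3.0. Midpoints: P̄ = 17.00, Q̄ = 1071.0.
ε = (ΔQ/ΔP)(P̄/Q̄) = (-400/3.0)(17.00/1071.0).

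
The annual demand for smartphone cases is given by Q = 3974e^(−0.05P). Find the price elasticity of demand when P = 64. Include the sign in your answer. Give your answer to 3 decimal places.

-3.200

At P = 64, Q = 161.989.
dQ/dP = −0.05·3974e^(−0.05P) = −0.05Q = -8.099.
ε = (dQ/dP)(P/Q) = (-8.099)(64/161.989).
|ε| > 1, so demand is elastic at this price.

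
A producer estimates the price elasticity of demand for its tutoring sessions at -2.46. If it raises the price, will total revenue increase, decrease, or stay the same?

decrease

|ε| = 2.46 > 1, so demand is elastic. A price rise therefore reduces total revenue.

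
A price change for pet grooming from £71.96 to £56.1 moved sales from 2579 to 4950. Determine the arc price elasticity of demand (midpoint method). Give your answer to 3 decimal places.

ΔQ = 4950 − 2579 = 2371; ΔP = 56.1 − 71.96 = -15.86.
Midpoints: P̄ = 64.03, Q̄ = 3764.5.
ε = (ΔQ/ΔP)(P̄/Q̄) = (2371/-15.86)(64.03/3764.5).

-2.543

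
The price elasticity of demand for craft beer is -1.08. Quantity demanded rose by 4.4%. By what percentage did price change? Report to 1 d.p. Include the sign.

%ΔP ≈ %ΔQ / ε = (4.4%)/(-1.08) = -4.07%.

-4.1%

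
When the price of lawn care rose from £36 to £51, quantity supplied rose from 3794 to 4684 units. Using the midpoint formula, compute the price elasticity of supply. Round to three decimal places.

ΔQ = 4684 − 3794 = 890; ΔP = 51 − 36 = 15.
Midpoints: P̄ = 43.50, Q̄ = 4239.0.
ε_s = (ΔQ/ΔP)(P̄/Q̄) = (890/15)(43.50/4239.0).

0.609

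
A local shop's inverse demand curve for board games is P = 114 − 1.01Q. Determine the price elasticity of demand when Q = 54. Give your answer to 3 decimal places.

-1.090

At Q = 54, P = 114 − 1.01(54) = 59.46.
dP/dQ = −1.01, so dQ/dP = 1/(−1.01) = -0.990.
ε = (dQ/dP)(P/Q) = (-0.990)(59.46/54).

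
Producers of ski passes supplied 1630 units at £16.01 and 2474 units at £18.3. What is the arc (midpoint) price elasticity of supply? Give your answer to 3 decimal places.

ΔQ = 2474 − 1630 = 844; ΔP = 18.3 − 16.01 = 2.29.
Midpoints: P̄ = 17.16, Q̄ = 2052.0.
ε_s = (ΔQ/ΔP)(P̄/Q̄) = (844/2.29)(17.16/2052.0).

3.081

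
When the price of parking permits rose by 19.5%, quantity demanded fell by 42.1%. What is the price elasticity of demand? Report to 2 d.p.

-2.16

ε = %ΔQ / %ΔP = (-42.1)/(19.5) = -2.159.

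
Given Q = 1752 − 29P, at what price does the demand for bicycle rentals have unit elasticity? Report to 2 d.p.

For linear demand Q = a − bP, ε = −bP/(a − bP). |ε| = 1 when bP = a − bP, i.e. P = a/(2b).
P = 1752/(2·29) = 1752/58 = 30.2069.

30.21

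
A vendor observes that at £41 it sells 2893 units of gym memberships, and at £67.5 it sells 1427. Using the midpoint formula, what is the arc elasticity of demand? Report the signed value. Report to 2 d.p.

ΔQ = 1427 − 2893 = -1466; ΔP = 67.5 − 41 = 26.5.
Midpoints: P̄ = 54.25, Q̄ = 2160.0.
ε = (ΔQ/ΔP)(P̄/Q̄) = (-1466/26.5)(54.25/2160.0).

-1.39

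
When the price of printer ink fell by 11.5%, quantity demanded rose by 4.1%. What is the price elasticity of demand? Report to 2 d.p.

ε = %ΔQ / %ΔP = (4.1)/(-11.5) = -0.357.

-0.36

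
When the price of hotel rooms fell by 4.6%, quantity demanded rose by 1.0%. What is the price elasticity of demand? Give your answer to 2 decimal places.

ε = %ΔQ / %ΔP = (1.0)/(-4.6) = -0.217.

-0.22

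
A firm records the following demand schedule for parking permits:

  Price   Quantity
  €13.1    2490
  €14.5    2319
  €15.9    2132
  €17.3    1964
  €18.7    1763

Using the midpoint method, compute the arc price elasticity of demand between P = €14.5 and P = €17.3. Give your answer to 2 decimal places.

At P = 14.5, Q = 2319; at P = 17.3, Q = 1964.
ΔQ = -355, ΔP = 2.8. Midpoints: P̄ = 15.90, Q̄ = 2141.5.
ε = (ΔQ/ΔP)(P̄/Q̄) = (-355/2.8)(15.90/2141.5).

-0.94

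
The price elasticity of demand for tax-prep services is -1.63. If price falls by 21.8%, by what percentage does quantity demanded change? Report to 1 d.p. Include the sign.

35.5%

%ΔQ ≈ ε × %ΔP = (-1.63)(-21.8%) = 35.53%.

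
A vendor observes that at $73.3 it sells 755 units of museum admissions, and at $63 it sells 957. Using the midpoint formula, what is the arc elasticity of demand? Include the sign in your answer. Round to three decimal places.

ΔQ = 957 − 755 = 202; ΔP = 63 − 73.3 = -10.3.
Midpoints: P̄ = 68.15, Q̄ = 856.0.
ε = (ΔQ/ΔP)(P̄/Q̄) = (202/-10.3)(68.15/856.0).

-1.561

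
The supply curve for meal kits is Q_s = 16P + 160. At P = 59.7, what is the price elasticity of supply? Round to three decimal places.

0.857

At P = 59.7, Q_s = 1115.20.
dQ_s/dP = 16.
ε_s = (dQ_s/dP)(P/Q_s) = (16)(59.7/1115.20).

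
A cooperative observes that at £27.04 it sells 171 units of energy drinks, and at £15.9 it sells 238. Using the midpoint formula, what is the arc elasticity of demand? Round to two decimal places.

ΔQ = 238 − 171 = 67; ΔP = 15.9 − 27.04 = -11.14.
Midpoints: P̄ = 21.47, Q̄ = 204.5.
ε = (ΔQ/ΔP)(P̄/Q̄) = (67/-11.14)(21.47/204.5).

-0.63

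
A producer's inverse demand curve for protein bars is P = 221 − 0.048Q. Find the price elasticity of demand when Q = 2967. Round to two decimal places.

-0.55

At Q = 2967, P = 221 − 0.048(2967) = 78.58.
dP/dQ = −0.048, so dQ/dP = 1/(−0.048) = -20.833.
ε = (dQ/dP)(P/Q) = (-20.833)(78.58/2967).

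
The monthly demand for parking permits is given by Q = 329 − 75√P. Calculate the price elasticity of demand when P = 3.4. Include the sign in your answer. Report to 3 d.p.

At P = 3.4, Q = 190.707.
dQ/dP = −75/(2√P) = -20.337.
ε = (dQ/dP)(P/Q) = (-20.337)(3.4/190.707).

-0.363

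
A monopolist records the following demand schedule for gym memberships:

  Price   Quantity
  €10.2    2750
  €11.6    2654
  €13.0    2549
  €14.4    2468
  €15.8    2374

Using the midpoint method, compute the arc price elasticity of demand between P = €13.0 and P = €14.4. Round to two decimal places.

At P = 13.0, Q = 2549; at P = 14.4, Q = 2468.
ΔQ = -81, ΔP = 1.4. Midpoints: P̄ = 13.70, Q̄ = 2508.5.
ε = (ΔQ/ΔP)(P̄/Q̄) = (-81/1.4)(13.70/2508.5).

-0.32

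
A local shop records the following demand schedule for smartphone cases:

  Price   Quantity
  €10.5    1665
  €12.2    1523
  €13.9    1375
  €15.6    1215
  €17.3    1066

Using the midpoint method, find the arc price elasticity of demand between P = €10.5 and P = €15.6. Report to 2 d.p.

-0.80

At P = 10.5, Q = 1665; at P = 15.6, Q = 1215.
ΔQ = -450, ΔP = 5.1. Midpoints: P̄ = 13.05, Q̄ = 1440.0.
ε = (ΔQ/ΔP)(P̄/Q̄) = (-450/5.1)(13.05/1440.0).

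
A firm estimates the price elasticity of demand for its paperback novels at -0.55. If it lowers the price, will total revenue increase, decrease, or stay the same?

|ε| = 0.55 < 1, so demand is inelastic. A price cut therefore reduces total revenue.

decrease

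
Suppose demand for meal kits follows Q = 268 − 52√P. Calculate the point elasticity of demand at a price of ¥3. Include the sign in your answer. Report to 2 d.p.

-0.25

At P = 3, Q = 177.933.
dQ/dP = −52/(2√P) = -15.011.
ε = (dQ/dP)(P/Q) = (-15.011)(3/177.933).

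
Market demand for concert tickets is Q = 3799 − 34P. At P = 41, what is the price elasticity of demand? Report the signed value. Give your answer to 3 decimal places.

At P = 41, Q = 2405.
dQ/dP = −34.
ε = (dQ/dP)(P/Q) = (-34)(41/2405).

-0.580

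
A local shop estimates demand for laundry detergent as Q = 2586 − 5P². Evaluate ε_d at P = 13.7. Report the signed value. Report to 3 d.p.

-1.139

At P = 13.7, Q = 1647.550.
dQ/dP = −10P = -137.
ε = (dQ/dP)(P/Q) = (-137)(13.7/1647.550).
|ε| > 1, so demand is elastic at this price.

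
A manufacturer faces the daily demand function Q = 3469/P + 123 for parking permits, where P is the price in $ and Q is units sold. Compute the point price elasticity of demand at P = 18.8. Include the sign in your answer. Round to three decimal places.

At P = 18.8, Q = 307.521.
dQ/dP = −3469/P² = -9.815.
ε = (dQ/dP)(P/Q) = (-9.815)(18.8/307.521).

-0.600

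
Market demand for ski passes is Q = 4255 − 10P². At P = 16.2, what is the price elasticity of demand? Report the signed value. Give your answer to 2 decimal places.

At P = 16.2, Q = 1630.600.
dQ/dP = −20P = -324.
ε = (dQ/dP)(P/Q) = (-324)(16.2/1630.600).

-3.22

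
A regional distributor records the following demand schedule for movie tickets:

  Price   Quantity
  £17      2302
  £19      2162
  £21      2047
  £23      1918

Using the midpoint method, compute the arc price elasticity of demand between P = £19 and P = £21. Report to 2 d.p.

-0.55

At P = 19, Q = 2162; at P = 21, Q = 2047.
ΔQ = -115, ΔP = 2. Midpoints: P̄ = 20.00, Q̄ = 2104.5.
ε = (ΔQ/ΔP)(P̄/Q̄) = (-115/2)(20.00/2104.5).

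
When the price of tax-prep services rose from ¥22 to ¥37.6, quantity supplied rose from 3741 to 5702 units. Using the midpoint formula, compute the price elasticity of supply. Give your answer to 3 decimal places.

0.793

ΔQ = 5702 − 3741 = 1961; ΔP = 37.6 − 22 = 15.6.
Midpoints: P̄ = 29.80, Q̄ = 4721.5.
ε_s = (ΔQ/ΔP)(P̄/Q̄) = (1961/15.6)(29.80/4721.5).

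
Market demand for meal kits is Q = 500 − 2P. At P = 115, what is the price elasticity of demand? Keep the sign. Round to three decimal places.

At P = 115, Q = 270.
dQ/dP = −2.
ε = (dQ/dP)(P/Q) = (-2)(115/270).

-0.852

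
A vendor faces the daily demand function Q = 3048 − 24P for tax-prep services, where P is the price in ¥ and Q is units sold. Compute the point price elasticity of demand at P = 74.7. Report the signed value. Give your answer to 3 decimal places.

-1.428

At P = 74.7, Q = 1255.200.
dQ/dP = −24.
ε = (dQ/dP)(P/Q) = (-24)(74.7/1255.200).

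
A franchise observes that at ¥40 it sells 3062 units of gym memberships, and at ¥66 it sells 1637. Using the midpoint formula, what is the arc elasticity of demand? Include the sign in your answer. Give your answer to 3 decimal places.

-1.236

ΔQ = 1637 − 3062 = -1425; ΔP = 66 − 40 = 26.
Midpoints: P̄ = 53.00, Q̄ = 2349.5.
ε = (ΔQ/ΔP)(P̄/Q̄) = (-1425/26)(53.00/2349.5).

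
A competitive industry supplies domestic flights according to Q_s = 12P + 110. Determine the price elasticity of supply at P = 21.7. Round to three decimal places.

0.703

At P = 21.7, Q_s = 370.40.
dQ_s/dP = 12.
ε_s = (dQ_s/dP)(P/Q_s) = (12)(21.7/370.40).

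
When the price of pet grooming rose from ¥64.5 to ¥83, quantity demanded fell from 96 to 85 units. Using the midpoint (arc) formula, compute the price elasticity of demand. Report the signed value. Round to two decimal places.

-0.48

ΔQ = 85 − 96 = -11; ΔP = 83 − 64.5 = 18.5.
Midpoints: P̄ = 73.75, Q̄ = 90.5.
ε = (ΔQ/ΔP)(P̄/Q̄) = (-11/18.5)(73.75/90.5).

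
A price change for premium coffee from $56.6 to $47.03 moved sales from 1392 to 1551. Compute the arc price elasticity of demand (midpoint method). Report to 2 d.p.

ΔQ = 1551 − 1392 = 159; ΔP = 47.03 − 56.6 = -9.57.
Midpoints: P̄ = 51.81, Q̄ = 1471.5.
ε = (ΔQ/ΔP)(P̄/Q̄) = (159/-9.57)(51.81/1471.5).

-0.59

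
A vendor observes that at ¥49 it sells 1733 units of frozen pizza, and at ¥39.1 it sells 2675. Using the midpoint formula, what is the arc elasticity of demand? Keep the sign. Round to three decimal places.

-1.902

ΔQ = 2675 − 1733 = 942; ΔP = 39.1 − 49 = -9.9.
Midpoints: P̄ = 44.05, Q̄ = 2204.0.
ε = (ΔQ/ΔP)(P̄/Q̄) = (942/-9.9)(44.05/2204.0).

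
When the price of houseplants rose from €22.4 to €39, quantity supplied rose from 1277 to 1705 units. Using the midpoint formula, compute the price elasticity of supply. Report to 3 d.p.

0.531

ΔQ = 1705 − 1277 = 428; ΔP = 39 − 22.4 = 16.6.
Midpoints: P̄ = 30.70, Q̄ = 1491.0.
ε_s = (ΔQ/ΔP)(P̄/Q̄) = (428/16.6)(30.70/1491.0).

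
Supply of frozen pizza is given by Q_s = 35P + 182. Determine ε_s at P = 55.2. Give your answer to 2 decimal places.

At P = 55.2, Q_s = 2114.
dQ_s/dP = 35.
ε_s = (dQ_s/dP)(P/Q_s) = (35)(55.2/2114).

0.91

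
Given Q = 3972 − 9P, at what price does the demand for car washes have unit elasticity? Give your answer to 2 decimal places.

220.67

For linear demand Q = a − bP, ε = −bP/(a − bP). |ε| = 1 when bP = a − bP, i.e. P = a/(2b).
P = 3972/(2·9) = 3972/18 = 220.6667.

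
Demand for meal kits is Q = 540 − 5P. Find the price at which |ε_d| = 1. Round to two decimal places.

For linear demand Q = a − bP, ε = −bP/(a − bP). |ε| = 1 when bP = a − bP, i.e. P = a/(2b).
P = 540/(2·5) = 540/10 = 54.0000.

54.00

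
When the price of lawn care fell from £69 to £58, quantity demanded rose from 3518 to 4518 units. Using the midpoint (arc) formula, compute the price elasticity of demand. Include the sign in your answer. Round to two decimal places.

ΔQ = 4518 − 3518 = 1000; ΔP = 58 − 69 = -11.
Midpoints: P̄ = 63.50, Q̄ = 4018.0.
ε = (ΔQ/ΔP)(P̄/Q̄) = (1000/-11)(63.50/4018.0).

-1.44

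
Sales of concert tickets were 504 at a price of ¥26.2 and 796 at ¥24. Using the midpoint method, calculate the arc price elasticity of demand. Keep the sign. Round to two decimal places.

ΔQ = 796 − 504 = 292; ΔP = 24 − 26.2 = -2.2.
Midpoints: P̄ = 25.10, Q̄ = 650.0.
ε = (ΔQ/ΔP)(P̄/Q̄) = (292/-2.2)(25.10/650.0).

-5.13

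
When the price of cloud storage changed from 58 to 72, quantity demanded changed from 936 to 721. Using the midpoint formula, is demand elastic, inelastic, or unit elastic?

elastic

Arc ε ≈ -1.205.
|ε| = 1.20 > 1.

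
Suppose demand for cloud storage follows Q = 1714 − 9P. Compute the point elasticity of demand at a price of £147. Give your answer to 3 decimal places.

-3.384

At P = 147, Q = 391.
dQ/dP = −9.
ε = (dQ/dP)(P/Q) = (-9)(147/391).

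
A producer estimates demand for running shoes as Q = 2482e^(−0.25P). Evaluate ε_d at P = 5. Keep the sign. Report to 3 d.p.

-1.250

At P = 5, Q = 711.105.
dQ/dP = −0.25·2482e^(−0.25P) = −0.25Q = -177.776.
ε = (dQ/dP)(P/Q) = (-177.776)(5/711.105).
|ε| > 1, so demand is elastic at this price.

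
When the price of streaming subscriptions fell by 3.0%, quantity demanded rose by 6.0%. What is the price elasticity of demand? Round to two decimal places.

ε = %ΔQ / %ΔP = (6.0)/(-3.0) = -2.000.

-2.00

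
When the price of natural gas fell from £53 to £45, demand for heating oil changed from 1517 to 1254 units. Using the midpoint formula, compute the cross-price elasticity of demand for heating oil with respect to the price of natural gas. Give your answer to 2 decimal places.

ΔQ_x = 1254 − 1517 = -263; ΔP_y = 45 − 53 = -8.
Midpoints: P̄_y = 49.00, Q̄_x = 1385.5.
ε_xy = (ΔQ_x/ΔP_y)(P̄_y/Q̄_x) = (-263/-8)(49.00/1385.5).

1.16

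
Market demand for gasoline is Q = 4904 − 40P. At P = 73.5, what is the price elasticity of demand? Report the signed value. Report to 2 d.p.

-1.50

At P = 73.5, Q = 1964.
dQ/dP = −40.
ε = (dQ/dP)(P/Q) = (-40)(73.5/1964).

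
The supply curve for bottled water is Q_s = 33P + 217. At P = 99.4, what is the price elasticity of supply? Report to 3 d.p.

0.938

At P = 99.4, Q_s = 3497.20.
dQ_s/dP = 33.
ε_s = (dQ_s/dP)(P/Q_s) = (33)(99.4/3497.20).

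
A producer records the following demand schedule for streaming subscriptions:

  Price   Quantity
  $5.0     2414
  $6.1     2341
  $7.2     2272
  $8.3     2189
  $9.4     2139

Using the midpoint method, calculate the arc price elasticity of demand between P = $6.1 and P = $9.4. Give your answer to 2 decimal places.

-0.21

At P = 6.1, Q = 2341; at P = 9.4, Q = 2139.
ΔQ = -202, ΔP = 3.3. Midpoints: P̄ = 7.75, Q̄ = 2240.0.
ε = (ΔQ/ΔP)(P̄/Q̄) = (-202/3.3)(7.75/2240.0).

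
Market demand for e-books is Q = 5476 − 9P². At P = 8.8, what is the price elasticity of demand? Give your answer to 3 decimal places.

At P = 8.8, Q = 4779.040.
dQ/dP = −18P = -158.400.
ε = (dQ/dP)(P/Q) = (-158.400)(8.8/4779.040).

-0.292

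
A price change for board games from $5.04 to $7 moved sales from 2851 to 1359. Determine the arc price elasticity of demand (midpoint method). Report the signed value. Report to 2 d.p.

-2.18

ΔQ = 1359 − 2851 = -1492; ΔP = 7 − 5.04 = 1.96.
Midpoints: P̄ = 6.02, Q̄ = 2105.0.
ε = (ΔQ/ΔP)(P̄/Q̄) = (-1492/1.96)(6.02/2105.0).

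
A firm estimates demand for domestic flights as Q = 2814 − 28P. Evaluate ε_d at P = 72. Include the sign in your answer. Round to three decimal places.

At P = 72, Q = 798.
dQ/dP = −28.
ε = (dQ/dP)(P/Q) = (-28)(72/798).

-2.526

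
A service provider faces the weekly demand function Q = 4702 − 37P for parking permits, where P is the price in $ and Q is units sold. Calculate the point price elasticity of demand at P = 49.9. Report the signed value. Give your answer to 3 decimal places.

-0.647

At P = 49.9, Q = 2855.700.
dQ/dP = −37.
ε = (dQ/dP)(P/Q) = (-37)(49.9/2855.700).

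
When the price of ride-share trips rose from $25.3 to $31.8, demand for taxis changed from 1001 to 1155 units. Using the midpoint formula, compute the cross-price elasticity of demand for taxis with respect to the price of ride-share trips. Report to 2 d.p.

ΔQ_x = 1155 − 1001 = 154; ΔP_y = 31.8 − 25.3 = 6.5.
Midpoints: P̄_y = 28.55, Q̄_x = 1078.0.
ε_xy = (ΔQ_x/ΔP_y)(P̄_y/Q̄_x) = (154/6.5)(28.55/1078.0).
ε_xy > 0, so the goods are substitutes.

0.63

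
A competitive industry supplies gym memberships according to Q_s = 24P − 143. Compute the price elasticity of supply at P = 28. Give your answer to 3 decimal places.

1.270

At P = 28, Q_s = 529.
dQ_s/dP = 24.
ε_s = (dQ_s/dP)(P/Q_s) = (24)(28/529).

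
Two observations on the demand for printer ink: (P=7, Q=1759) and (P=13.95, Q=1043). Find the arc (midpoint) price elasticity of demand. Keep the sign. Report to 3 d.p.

ΔQ = 1043 − 1759 = -716; ΔP = 13.95 − 7 = 6.95.
Midpoints: P̄ = 10.47, Q̄ = 1401.0.
ε = (ΔQ/ΔP)(P̄/Q̄) = (-716/6.95)(10.47/1401.0).

-0.770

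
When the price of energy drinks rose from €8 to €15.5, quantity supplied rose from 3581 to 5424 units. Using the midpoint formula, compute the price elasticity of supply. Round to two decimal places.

0.64

ΔQ = 5424 − 3581 = 1843; ΔP = 15.5 − 8 = 7.5.
Midpoints: P̄ = 11.75, Q̄ = 4502.5.
ε_s = (ΔQ/ΔP)(P̄/Q̄) = (1843/7.5)(11.75/4502.5).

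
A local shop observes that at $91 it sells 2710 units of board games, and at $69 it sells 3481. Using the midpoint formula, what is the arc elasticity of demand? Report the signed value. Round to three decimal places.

ΔQ = 3481 − 2710 = 771; ΔP = 69 − 91 = -22.
Midpoints: P̄ = 80.00, Q̄ = 3095.5.
ε = (ΔQ/ΔP)(P̄/Q̄) = (771/-22)(80.00/3095.5).

-0.906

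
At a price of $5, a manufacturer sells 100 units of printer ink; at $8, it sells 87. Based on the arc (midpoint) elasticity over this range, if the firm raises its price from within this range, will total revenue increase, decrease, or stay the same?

Arc ε = (-13/3)(6.50/93.5) ≈ -0.301.
|ε| = 0.30 < 1, so demand is inelastic. A price rise therefore raises total revenue.

increase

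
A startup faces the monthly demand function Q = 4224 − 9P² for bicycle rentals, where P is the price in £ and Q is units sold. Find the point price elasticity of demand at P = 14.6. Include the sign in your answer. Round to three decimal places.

At P = 14.6, Q = 2305.560.
dQ/dP = −18P = -262.800.
ε = (dQ/dP)(P/Q) = (-262.800)(14.6/2305.560).

-1.664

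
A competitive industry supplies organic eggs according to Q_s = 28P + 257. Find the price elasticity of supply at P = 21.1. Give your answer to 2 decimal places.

At P = 21.1, Q_s = 847.80.
dQ_s/dP = 28.
ε_s = (dQ_s/dP)(P/Q_s) = (28)(21.1/847.80).

0.70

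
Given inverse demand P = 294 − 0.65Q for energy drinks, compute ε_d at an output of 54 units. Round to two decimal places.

-7.38

At Q = 54, P = 294 − 0.65(54) = 258.90.
dP/dQ = −0.65, so dQ/dP = 1/(−0.65) = -1.538.
ε = (dQ/dP)(P/Q) = (-1.538)(258.90/54).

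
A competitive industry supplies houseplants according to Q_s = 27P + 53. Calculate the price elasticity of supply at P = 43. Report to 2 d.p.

0.96

At P = 43, Q_s = 1214.
dQ_s/dP = 27.
ε_s = (dQ_s/dP)(P/Q_s) = (27)(43/1214).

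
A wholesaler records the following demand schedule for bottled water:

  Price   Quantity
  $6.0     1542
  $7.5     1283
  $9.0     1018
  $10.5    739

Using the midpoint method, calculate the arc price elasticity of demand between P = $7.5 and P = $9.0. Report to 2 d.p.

At P = 7.5, Q = 1283; at P = 9.0, Q = 1018.
ΔQ = -265, ΔP = 1.5. Midpoints: P̄ = 8.25, Q̄ = 1150.5.
ε = (ΔQ/ΔP)(P̄/Q̄) = (-265/1.5)(8.25/1150.5).

-1.27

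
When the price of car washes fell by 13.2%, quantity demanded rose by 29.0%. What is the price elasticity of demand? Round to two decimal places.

ε = %ΔQ / %ΔP = (29.0)/(-13.2) = -2.197.

-2.20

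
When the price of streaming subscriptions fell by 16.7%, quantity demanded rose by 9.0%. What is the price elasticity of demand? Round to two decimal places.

-0.54

ε = %ΔQ / %ΔP = (9.0)/(-16.7) = -0.539.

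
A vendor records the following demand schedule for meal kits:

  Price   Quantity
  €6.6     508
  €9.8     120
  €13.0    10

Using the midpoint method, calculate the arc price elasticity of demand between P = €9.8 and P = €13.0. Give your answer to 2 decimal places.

-6.03

At P = 9.8, Q = 120; at P = 13.0, Q = 10.
ΔQ = -110, ΔP = 3.2. Midpoints: P̄ = 11.40, Q̄ = 65.0.
ε = (ΔQ/ΔP)(P̄/Q̄) = (-110/3.2)(11.40/65.0).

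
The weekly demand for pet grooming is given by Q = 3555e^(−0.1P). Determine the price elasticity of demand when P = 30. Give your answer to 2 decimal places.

At P = 30, Q = 176.993.
dQ/dP = −0.1·3555e^(−0.1P) = −0.1Q = -17.699.
ε = (dQ/dP)(P/Q) = (-17.699)(30/176.993).

-3.00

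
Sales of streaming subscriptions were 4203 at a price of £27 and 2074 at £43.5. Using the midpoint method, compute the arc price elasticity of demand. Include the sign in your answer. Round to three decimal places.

ΔQ = 2074 − 4203 = -2129; ΔP = 43.5 − 27 = 16.5.
Midpoints: P̄ = 35.25, Q̄ = 3138.5.
ε = (ΔQ/ΔP)(P̄/Q̄) = (-2129/16.5)(35.25/3138.5).

-1.449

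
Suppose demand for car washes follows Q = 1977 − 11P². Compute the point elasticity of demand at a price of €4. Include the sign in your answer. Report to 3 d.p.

-0.195

At P = 4, Q = 1801.
dQ/dP = −22P = -88.
ε = (dQ/dP)(P/Q) = (-88)(4/1801).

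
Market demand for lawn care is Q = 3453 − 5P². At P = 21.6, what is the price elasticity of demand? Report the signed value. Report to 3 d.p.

-4.165

At P = 21.6, Q = 1120.200.
dQ/dP = −10P = -216.
ε = (dQ/dP)(P/Q) = (-216)(21.6/1120.200).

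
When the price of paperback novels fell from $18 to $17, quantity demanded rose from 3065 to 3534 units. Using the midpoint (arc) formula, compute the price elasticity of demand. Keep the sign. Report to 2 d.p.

ΔQ = 3534 − 3065 = 469; ΔP = 17 − 18 = -1.
Midpoints: P̄ = 17.50, Q̄ = 3299.5.
ε = (ΔQ/ΔP)(P̄/Q̄) = (469/-1)(17.50/3299.5).

-2.49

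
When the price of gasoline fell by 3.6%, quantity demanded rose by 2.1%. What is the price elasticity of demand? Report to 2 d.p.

-0.58

ε = %ΔQ / %ΔP = (2.1)/(-3.6) = -0.583.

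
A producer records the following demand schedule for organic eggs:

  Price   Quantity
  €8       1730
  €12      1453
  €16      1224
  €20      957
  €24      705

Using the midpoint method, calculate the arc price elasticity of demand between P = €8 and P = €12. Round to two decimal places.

-0.44

At P = 8, Q = 1730; at P = 12, Q = 1453.
ΔQ = -277, ΔP = 4. Midpoints: P̄ = 10.00, Q̄ = 1591.5.
ε = (ΔQ/ΔP)(P̄/Q̄) = (-277/4)(10.00/1591.5).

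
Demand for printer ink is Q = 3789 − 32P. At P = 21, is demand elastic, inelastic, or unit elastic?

Q = 3117, dQ/dP = -32.
ε = (dQ/dP)(P/Q) ≈ -0.216.
|ε| = 0.22 < 1.

inelastic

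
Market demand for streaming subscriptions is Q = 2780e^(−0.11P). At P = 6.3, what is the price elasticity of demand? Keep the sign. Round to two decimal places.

-0.69

At P = 6.3, Q = 1390.205.
dQ/dP = −0.11·2780e^(−0.11P) = −0.11Q = -152.923.
ε = (dQ/dP)(P/Q) = (-152.923)(6.3/1390.205).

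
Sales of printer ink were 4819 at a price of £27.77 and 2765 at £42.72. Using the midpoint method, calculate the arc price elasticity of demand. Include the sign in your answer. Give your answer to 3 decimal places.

ΔQ = 2765 − 4819 = -2054; ΔP = 42.72 − 27.77 = 14.95.
Midpoints: P̄ = 35.24, Q̄ = 3792.0.
ε = (ΔQ/ΔP)(P̄/Q̄) = (-2054/14.95)(35.24/3792.0).

-1.277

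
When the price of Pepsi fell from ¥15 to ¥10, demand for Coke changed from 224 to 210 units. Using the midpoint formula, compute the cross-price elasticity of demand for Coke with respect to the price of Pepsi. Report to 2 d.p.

0.16

ΔQ_x = 210 − 224 = -14; ΔP_y = 10 − 15 = -5.
Midpoints: P̄_y = 12.50, Q̄_x = 217.0.
ε_xy = (ΔQ_x/ΔP_y)(P̄_y/Q̄_x) = (-14/-5)(12.50/217.0).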